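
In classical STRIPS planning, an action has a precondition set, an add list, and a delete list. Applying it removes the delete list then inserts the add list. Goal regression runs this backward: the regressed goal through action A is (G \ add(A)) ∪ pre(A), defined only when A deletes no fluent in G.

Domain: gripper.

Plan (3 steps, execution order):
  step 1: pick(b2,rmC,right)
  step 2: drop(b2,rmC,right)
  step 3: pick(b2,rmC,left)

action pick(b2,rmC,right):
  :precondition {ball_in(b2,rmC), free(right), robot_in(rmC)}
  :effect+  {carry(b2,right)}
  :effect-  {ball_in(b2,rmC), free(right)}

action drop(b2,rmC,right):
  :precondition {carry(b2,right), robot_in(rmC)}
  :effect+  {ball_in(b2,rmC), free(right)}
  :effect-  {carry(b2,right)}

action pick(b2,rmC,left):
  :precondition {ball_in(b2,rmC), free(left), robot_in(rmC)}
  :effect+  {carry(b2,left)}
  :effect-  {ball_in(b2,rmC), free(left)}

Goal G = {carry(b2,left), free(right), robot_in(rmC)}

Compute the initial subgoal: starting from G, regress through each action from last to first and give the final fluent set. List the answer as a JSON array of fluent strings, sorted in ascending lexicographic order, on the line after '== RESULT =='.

Regress step by step:
  through step 3 (pick(b2,rmC,left)): drop {carry(b2,left)}, keep {free(right), robot_in(rmC)}, require {ball_in(b2,rmC), free(left), robot_in(rmC)}
    → {ball_in(b2,rmC), free(left), free(right), robot_in(rmC)}
  through step 2 (drop(b2,rmC,right)): drop {ball_in(b2,rmC), free(right)}, keep {free(left), robot_in(rmC)}, require {carry(b2,right), robot_in(rmC)}
    → {carry(b2,right), free(left), robot_in(rmC)}
  through step 1 (pick(b2,rmC,right)): drop {carry(b2,right)}, keep {free(left), robot_in(rmC)}, require {ball_in(b2,rmC), free(right), robot_in(rmC)}
    → {ball_in(b2,rmC), free(left), free(right), robot_in(rmC)}

== RESULT ==
["ball_in(b2,rmC)", "free(left)", "free(right)", "robot_in(rmC)"]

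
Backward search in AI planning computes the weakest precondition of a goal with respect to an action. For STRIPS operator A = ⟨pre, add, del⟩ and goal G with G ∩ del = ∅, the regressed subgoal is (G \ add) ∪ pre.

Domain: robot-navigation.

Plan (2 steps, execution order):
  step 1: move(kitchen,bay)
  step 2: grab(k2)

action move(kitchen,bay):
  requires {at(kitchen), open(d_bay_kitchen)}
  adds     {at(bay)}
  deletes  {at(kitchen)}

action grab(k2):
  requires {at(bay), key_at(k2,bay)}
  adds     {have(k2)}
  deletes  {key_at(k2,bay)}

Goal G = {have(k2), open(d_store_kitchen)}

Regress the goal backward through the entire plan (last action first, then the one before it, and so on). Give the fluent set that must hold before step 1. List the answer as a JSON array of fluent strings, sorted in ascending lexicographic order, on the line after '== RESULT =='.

Work backward from the goal:
  through step 2 (grab(k2)): drop {have(k2)}, keep {open(d_store_kitchen)}, require {at(bay), key_at(k2,bay)}
    → {at(bay), key_at(k2,bay), open(d_store_kitchen)}
  through step 1 (move(kitchen,bay)): drop {at(bay)}, keep {key_at(k2,bay), open(d_store_kitchen)}, require {at(kitchen), open(d_bay_kitchen)}
    → {at(kitchen), key_at(k2,bay), open(d_bay_kitchen), open(d_store_kitchen)}

== RESULT ==
["at(kitchen)", "key_at(k2,bay)", "open(d_bay_kitchen)", "open(d_store_kitchen)"]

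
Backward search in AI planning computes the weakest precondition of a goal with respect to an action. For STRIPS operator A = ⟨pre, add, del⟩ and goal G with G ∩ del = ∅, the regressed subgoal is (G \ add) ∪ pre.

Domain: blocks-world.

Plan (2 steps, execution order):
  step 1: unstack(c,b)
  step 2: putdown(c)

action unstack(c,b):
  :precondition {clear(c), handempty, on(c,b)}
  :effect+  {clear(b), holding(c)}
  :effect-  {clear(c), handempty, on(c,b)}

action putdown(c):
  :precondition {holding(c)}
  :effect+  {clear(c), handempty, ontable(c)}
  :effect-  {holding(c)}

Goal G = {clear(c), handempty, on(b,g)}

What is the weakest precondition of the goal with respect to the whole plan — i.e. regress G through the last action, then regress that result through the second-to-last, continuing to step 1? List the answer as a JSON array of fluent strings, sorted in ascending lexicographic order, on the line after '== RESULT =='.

Work backward from the goal:
  through step 2 (putdown(c)): drop {clear(c), handempty}, keep {on(b,g)}, require {holding(c)}
    → {holding(c), on(b,g)}
  through step 1 (unstack(c,b)): drop {holding(c)}, keep {on(b,g)}, require {clear(c), handempty, on(c,b)}
    → {clear(c), handempty, on(b,g), on(c,b)}

== RESULT ==
["clear(c)", "handempty", "on(b,g)", "on(c,b)"]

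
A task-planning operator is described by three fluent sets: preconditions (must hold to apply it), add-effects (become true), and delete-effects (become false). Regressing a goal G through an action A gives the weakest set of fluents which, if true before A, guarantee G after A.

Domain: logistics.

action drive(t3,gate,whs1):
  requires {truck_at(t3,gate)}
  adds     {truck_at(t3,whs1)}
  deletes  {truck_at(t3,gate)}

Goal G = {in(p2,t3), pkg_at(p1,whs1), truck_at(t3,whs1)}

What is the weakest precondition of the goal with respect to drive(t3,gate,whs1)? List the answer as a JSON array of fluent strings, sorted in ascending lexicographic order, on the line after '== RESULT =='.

Compute (G \ add) ∪ pre:
  G ∩ del = {}  (empty — regression defined)
  G \ add = {in(p2,t3), pkg_at(p1,whs1), truck_at(t3,whs1)} \ {truck_at(t3,whs1)} = {in(p2,t3), pkg_at(p1,whs1)}
  ∪ pre   = {in(p2,t3), pkg_at(p1,whs1)} ∪ {truck_at(t3,gate)}
          = {in(p2,t3), pkg_at(p1,whs1), truck_at(t3,gate)}

== RESULT ==
["in(p2,t3)", "pkg_at(p1,whs1)", "truck_at(t3,gate)"]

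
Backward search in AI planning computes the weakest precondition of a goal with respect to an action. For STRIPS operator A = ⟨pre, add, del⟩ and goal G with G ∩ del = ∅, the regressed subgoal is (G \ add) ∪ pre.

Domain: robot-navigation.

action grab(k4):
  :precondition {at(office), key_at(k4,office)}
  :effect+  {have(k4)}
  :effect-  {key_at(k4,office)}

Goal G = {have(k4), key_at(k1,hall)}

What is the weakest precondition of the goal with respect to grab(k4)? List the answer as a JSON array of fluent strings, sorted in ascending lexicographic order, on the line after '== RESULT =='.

Compute (G \ add) ∪ pre:
  G ∩ del = {}  (empty — regression defined)
  G \ add = {have(k4), key_at(k1,hall)} \ {have(k4)} = {key_at(k1,hall)}
  ∪ pre   = {key_at(k1,hall)} ∪ {at(office), key_at(k4,office)}
          = {at(office), key_at(k1,hall), key_at(k4,office)}

== RESULT ==
["at(office)", "key_at(k1,hall)", "key_at(k4,office)"]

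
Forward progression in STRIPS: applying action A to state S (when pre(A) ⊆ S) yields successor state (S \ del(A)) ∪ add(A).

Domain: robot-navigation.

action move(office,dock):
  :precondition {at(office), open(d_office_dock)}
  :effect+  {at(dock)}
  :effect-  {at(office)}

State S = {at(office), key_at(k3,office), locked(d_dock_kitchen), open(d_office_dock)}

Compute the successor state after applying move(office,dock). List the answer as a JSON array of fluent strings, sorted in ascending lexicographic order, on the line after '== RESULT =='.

Progress:
  pre ⊆ S: {at(office), open(d_office_dock)} ⊆ S  — applicable
  S \ del = {key_at(k3,office), locked(d_dock_kitchen), open(d_office_dock)}
  ∪ add   = {at(dock), key_at(k3,office), locked(d_dock_kitchen), open(d_office_dock)}

== RESULT ==
["at(dock)", "key_at(k3,office)", "locked(d_dock_kitchen)", "open(d_office_dock)"]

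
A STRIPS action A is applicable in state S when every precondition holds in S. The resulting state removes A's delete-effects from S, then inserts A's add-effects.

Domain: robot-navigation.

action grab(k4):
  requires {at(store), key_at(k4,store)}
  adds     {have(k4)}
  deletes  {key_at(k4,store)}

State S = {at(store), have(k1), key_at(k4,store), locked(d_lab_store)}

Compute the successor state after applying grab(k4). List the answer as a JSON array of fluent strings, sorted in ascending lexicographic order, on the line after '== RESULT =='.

Compute (S \ del) ∪ add:
  pre ⊆ S: {at(store), key_at(k4,store)} ⊆ S  — applicable
  S \ del = {at(store), have(k1), locked(d_lab_store)}
  ∪ add   = {at(store), have(k1), have(k4), locked(d_lab_store)}

== RESULT ==
["at(store)", "have(k1)", "have(k4)", "locked(d_lab_store)"]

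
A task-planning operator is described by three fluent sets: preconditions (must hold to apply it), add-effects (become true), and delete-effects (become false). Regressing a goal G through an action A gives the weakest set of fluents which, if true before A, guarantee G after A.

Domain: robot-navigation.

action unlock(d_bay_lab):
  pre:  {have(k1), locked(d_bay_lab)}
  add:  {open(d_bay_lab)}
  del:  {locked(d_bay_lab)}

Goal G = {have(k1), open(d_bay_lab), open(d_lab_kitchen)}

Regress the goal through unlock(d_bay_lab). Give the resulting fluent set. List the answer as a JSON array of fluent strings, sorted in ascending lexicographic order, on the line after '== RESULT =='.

Compute (G \ add) ∪ pre:
  G ∩ del = {}  (empty — regression defined)
  G \ add = {have(k1), open(d_bay_lab), open(d_lab_kitchen)} \ {open(d_bay_lab)} = {have(k1), open(d_lab_kitchen)}
  ∪ pre   = {have(k1), open(d_lab_kitchen)} ∪ {have(k1), locked(d_bay_lab)}
          = {have(k1), locked(d_bay_lab), open(d_lab_kitchen)}

== RESULT ==
["have(k1)", "locked(d_bay_lab)", "open(d_lab_kitchen)"]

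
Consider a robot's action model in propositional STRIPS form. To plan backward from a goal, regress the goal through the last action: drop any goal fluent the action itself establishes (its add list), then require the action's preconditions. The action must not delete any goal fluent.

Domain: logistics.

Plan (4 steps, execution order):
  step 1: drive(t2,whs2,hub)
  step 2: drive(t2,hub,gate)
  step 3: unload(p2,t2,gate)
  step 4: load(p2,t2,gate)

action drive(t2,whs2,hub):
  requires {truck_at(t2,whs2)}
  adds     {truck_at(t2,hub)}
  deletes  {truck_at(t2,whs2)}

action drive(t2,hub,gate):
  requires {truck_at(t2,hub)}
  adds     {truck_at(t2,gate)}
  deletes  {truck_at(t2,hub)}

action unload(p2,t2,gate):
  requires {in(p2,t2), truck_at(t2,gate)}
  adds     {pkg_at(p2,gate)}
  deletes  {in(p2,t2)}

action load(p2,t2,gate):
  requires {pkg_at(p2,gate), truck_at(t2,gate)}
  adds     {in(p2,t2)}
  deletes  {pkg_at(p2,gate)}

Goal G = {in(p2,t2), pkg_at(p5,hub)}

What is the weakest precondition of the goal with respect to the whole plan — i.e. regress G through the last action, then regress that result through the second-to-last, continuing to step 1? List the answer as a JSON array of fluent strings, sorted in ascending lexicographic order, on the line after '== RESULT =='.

Work backward from the goal:
  through step 4 (load(p2,t2,gate)): drop {in(p2,t2)}, keep {pkg_at(p5,hub)}, require {pkg_at(p2,gate), truck_at(t2,gate)}
    → {pkg_at(p2,gate), pkg_at(p5,hub), truck_at(t2,gate)}
  through step 3 (unload(p2,t2,gate)): drop {pkg_at(p2,gate)}, keep {pkg_at(p5,hub), truck_at(t2,gate)}, require {in(p2,t2), truck_at(t2,gate)}
    → {in(p2,t2), pkg_at(p5,hub), truck_at(t2,gate)}
  through step 2 (drive(t2,hub,gate)): drop {truck_at(t2,gate)}, keep {in(p2,t2), pkg_at(p5,hub)}, require {truck_at(t2,hub)}
    → {in(p2,t2), pkg_at(p5,hub), truck_at(t2,hub)}
  through step 1 (drive(t2,whs2,hub)): drop {truck_at(t2,hub)}, keep {in(p2,t2), pkg_at(p5,hub)}, require {truck_at(t2,whs2)}
    → {in(p2,t2), pkg_at(p5,hub), truck_at(t2,whs2)}

== RESULT ==
["in(p2,t2)", "pkg_at(p5,hub)", "truck_at(t2,whs2)"]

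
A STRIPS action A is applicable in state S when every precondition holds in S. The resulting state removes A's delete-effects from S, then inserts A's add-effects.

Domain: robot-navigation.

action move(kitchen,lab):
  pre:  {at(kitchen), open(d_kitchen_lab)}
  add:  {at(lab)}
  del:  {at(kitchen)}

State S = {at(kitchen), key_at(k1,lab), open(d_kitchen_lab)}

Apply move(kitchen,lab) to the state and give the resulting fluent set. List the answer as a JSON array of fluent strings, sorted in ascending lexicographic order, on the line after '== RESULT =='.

Compute (S \ del) ∪ add:
  pre ⊆ S: {at(kitchen), open(d_kitchen_lab)} ⊆ S  — applicable
  S \ del = {key_at(k1,lab), open(d_kitchen_lab)}
  ∪ add   = {at(lab), key_at(k1,lab), open(d_kitchen_lab)}

== RESULT ==
["at(lab)", "key_at(k1,lab)", "open(d_kitchen_lab)"]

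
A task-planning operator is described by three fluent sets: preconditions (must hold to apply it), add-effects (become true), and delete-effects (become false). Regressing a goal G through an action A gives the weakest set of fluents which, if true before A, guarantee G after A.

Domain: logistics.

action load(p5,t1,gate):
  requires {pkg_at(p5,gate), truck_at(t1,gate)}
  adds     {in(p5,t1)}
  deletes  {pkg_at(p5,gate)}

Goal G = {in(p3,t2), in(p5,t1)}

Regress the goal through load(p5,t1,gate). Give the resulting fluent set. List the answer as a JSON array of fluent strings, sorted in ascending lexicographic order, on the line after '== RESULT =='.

Regress:
  G ∩ del = {}  (empty — regression defined)
  G \ add = {in(p3,t2), in(p5,t1)} \ {in(p5,t1)} = {in(p3,t2)}
  ∪ pre   = {in(p3,t2)} ∪ {pkg_at(p5,gate), truck_at(t1,gate)}
          = {in(p3,t2), pkg_at(p5,gate), truck_at(t1,gate)}

== RESULT ==
["in(p3,t2)", "pkg_at(p5,gate)", "truck_at(t1,gate)"]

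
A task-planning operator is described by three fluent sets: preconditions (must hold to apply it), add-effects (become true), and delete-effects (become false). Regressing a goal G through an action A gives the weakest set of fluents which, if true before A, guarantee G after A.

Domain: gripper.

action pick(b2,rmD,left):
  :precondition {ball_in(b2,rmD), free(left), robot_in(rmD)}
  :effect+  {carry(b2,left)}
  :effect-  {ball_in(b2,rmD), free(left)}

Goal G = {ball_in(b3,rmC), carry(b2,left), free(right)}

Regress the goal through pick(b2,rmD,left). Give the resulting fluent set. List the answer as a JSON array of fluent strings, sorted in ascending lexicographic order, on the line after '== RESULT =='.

Compute (G \ add) ∪ pre:
  G ∩ del = {}  (empty — regression defined)
  G \ add = {ball_in(b3,rmC), carry(b2,left), free(right)} \ {carry(b2,left)} = {ball_in(b3,rmC), free(right)}
  ∪ pre   = {ball_in(b3,rmC), free(right)} ∪ {ball_in(b2,rmD), free(left), robot_in(rmD)}
          = {ball_in(b2,rmD), ball_in(b3,rmC), free(left), free(right), robot_in(rmD)}

== RESULT ==
["ball_in(b2,rmD)", "ball_in(b3,rmC)", "free(left)", "free(right)", "robot_in(rmD)"]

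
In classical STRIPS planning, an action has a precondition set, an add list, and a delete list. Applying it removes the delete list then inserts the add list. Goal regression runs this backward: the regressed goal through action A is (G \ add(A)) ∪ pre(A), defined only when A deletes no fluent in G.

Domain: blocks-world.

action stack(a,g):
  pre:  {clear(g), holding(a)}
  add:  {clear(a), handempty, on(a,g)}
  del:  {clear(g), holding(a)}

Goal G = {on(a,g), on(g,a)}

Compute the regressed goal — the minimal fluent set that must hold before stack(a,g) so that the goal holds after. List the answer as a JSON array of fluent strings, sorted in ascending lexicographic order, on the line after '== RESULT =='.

Regress:
  G ∩ del = {}  (empty — regression defined)
  G \ add = {on(a,g), on(g,a)} \ {clear(a), handempty, on(a,g)} = {on(g,a)}
  ∪ pre   = {on(g,a)} ∪ {clear(g), holding(a)}
          = {clear(g), holding(a), on(g,a)}

== RESULT ==
["clear(g)", "holding(a)", "on(g,a)"]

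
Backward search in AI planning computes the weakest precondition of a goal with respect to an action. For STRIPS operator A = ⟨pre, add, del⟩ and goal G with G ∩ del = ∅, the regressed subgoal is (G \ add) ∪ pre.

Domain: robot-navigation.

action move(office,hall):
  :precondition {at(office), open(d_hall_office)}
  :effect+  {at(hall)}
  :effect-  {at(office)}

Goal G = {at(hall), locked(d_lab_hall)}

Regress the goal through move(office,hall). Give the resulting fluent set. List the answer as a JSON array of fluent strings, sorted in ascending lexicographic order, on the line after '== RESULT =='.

Regress:
  G ∩ del = {}  (empty — regression defined)
  G \ add = {at(hall), locked(d_lab_hall)} \ {at(hall)} = {locked(d_lab_hall)}
  ∪ pre   = {locked(d_lab_hall)} ∪ {at(office), open(d_hall_office)}
          = {at(office), locked(d_lab_hall), open(d_hall_office)}

== RESULT ==
["at(office)", "locked(d_lab_hall)", "open(d_hall_office)"]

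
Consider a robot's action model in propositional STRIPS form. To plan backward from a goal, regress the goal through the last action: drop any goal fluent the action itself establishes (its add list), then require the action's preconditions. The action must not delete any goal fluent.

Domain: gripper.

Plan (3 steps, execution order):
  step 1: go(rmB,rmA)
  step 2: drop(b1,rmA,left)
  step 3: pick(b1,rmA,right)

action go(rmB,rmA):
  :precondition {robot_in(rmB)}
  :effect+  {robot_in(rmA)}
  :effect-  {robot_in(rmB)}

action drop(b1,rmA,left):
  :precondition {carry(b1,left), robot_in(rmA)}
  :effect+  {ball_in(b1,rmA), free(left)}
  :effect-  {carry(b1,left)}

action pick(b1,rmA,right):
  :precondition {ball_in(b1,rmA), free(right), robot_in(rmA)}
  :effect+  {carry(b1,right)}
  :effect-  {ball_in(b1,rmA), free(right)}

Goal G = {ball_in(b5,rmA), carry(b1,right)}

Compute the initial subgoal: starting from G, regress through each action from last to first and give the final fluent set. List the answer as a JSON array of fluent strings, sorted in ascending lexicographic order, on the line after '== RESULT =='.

Regress step by step:
  through step 3 (pick(b1,rmA,right)): drop {carry(b1,right)}, keep {ball_in(b5,rmA)}, require {ball_in(b1,rmA), free(right), robot_in(rmA)}
    → {ball_in(b1,rmA), ball_in(b5,rmA), free(right), robot_in(rmA)}
  through step 2 (drop(b1,rmA,left)): drop {ball_in(b1,rmA)}, keep {ball_in(b5,rmA), free(right), robot_in(rmA)}, require {carry(b1,left), robot_in(rmA)}
    → {ball_in(b5,rmA), carry(b1,left), free(right), robot_in(rmA)}
  through step 1 (go(rmB,rmA)): drop {robot_in(rmA)}, keep {ball_in(b5,rmA), carry(b1,left), free(right)}, require {robot_in(rmB)}
    → {ball_in(b5,rmA), carry(b1,left), free(right), robot_in(rmB)}

== RESULT ==
["ball_in(b5,rmA)", "carry(b1,left)", "free(right)", "robot_in(rmB)"]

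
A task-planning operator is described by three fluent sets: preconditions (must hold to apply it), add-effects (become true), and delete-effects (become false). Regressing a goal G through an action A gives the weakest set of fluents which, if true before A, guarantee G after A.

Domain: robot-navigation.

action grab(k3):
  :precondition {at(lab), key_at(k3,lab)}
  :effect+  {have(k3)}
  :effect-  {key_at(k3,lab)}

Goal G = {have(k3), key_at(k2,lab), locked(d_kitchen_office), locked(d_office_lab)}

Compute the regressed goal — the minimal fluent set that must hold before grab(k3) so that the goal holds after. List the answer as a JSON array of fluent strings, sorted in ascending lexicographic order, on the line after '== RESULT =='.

Compute (G \ add) ∪ pre:
  G ∩ del = {}  (empty — regression defined)
  G \ add = {have(k3), key_at(k2,lab), locked(d_kitchen_office), locked(d_office_lab)} \ {have(k3)} = {key_at(k2,lab), locked(d_kitchen_office), locked(d_office_lab)}
  ∪ pre   = {key_at(k2,lab), locked(d_kitchen_office), locked(d_office_lab)} ∪ {at(lab), key_at(k3,lab)}
          = {at(lab), key_at(k2,lab), key_at(k3,lab), locked(d_kitchen_office), locked(d_office_lab)}

== RESULT ==
["at(lab)", "key_at(k2,lab)", "key_at(k3,lab)", "locked(d_kitchen_office)", "locked(d_office_lab)"]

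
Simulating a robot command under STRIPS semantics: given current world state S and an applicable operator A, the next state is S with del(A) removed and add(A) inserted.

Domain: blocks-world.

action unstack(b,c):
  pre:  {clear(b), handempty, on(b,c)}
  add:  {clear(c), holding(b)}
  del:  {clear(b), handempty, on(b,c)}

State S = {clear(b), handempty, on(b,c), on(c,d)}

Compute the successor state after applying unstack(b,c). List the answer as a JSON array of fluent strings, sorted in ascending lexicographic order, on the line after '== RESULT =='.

Compute (S \ del) ∪ add:
  pre ⊆ S: {clear(b), handempty, on(b,c)} ⊆ S  — applicable
  S \ del = {on(c,d)}
  ∪ add   = {clear(c), holding(b), on(c,d)}

== RESULT ==
["clear(c)", "holding(b)", "on(c,d)"]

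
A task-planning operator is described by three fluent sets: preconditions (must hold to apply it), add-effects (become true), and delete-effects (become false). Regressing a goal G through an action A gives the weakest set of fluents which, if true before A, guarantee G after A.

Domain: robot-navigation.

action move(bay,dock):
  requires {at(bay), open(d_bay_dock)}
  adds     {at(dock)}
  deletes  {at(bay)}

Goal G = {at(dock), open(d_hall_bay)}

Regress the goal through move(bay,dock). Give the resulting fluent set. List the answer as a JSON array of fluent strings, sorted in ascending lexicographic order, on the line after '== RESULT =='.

Regress:
  G ∩ del = {}  (empty — regression defined)
  G \ add = {at(dock), open(d_hall_bay)} \ {at(dock)} = {open(d_hall_bay)}
  ∪ pre   = {open(d_hall_bay)} ∪ {at(bay), open(d_bay_dock)}
          = {at(bay), open(d_bay_dock), open(d_hall_bay)}

== RESULT ==
["at(bay)", "open(d_bay_dock)", "open(d_hall_bay)"]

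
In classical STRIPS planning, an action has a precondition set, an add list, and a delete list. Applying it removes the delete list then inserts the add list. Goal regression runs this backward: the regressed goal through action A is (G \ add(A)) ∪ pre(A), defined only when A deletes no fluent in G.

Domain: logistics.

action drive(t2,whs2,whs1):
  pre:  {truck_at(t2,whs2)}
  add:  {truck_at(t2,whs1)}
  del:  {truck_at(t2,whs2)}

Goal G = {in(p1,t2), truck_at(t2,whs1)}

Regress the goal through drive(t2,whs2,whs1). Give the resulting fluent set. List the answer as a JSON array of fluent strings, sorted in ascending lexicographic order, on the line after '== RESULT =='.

Regress:
  G ∩ del = {}  (empty — regression defined)
  G \ add = {in(p1,t2), truck_at(t2,whs1)} \ {truck_at(t2,whs1)} = {in(p1,t2)}
  ∪ pre   = {in(p1,t2)} ∪ {truck_at(t2,whs2)}
          = {in(p1,t2), truck_at(t2,whs2)}

== RESULT ==
["in(p1,t2)", "truck_at(t2,whs2)"]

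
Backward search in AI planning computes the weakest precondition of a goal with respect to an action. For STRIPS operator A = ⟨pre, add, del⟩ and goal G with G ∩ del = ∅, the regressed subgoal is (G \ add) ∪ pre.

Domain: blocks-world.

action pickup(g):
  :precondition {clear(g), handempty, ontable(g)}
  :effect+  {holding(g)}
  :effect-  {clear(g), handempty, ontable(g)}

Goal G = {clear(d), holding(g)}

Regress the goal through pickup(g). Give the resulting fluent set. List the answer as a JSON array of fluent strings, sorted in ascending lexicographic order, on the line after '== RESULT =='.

Regress:
  G ∩ del = {}  (empty — regression defined)
  G \ add = {clear(d), holding(g)} \ {holding(g)} = {clear(d)}
  ∪ pre   = {clear(d)} ∪ {clear(g), handempty, ontable(g)}
          = {clear(d), clear(g), handempty, ontable(g)}

== RESULT ==
["clear(d)", "clear(g)", "handempty", "ontable(g)"]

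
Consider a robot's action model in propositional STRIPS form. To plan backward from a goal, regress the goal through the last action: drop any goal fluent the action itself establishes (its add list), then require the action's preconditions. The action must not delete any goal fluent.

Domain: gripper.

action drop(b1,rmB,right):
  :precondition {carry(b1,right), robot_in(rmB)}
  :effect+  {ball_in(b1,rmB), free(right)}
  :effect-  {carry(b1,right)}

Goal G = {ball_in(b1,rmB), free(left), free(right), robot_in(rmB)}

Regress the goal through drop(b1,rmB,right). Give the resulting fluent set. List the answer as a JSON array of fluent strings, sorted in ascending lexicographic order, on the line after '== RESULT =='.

Regress:
  G ∩ del = {}  (empty — regression defined)
  G \ add = {ball_in(b1,rmB), free(left), free(right), robot_in(rmB)} \ {ball_in(b1,rmB), free(right)} = {free(left), robot_in(rmB)}
  ∪ pre   = {free(left), robot_in(rmB)} ∪ {carry(b1,right), robot_in(rmB)}
          = {carry(b1,right), free(left), robot_in(rmB)}

== RESULT ==
["carry(b1,right)", "free(left)", "robot_in(rmB)"]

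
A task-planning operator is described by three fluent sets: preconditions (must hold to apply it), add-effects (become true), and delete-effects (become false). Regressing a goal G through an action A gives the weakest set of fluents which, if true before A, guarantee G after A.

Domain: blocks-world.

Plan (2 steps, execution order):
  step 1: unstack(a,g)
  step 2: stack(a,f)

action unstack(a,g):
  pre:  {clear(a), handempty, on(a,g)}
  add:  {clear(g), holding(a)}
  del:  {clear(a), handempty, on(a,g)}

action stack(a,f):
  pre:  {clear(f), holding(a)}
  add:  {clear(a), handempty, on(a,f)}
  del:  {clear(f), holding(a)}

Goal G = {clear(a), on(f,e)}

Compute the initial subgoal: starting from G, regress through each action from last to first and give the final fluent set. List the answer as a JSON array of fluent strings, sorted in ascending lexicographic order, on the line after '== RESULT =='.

Work backward from the goal:
  through step 2 (stack(a,f)): drop {clear(a)}, keep {on(f,e)}, require {clear(f), holding(a)}
    → {clear(f), holding(a), on(f,e)}
  through step 1 (unstack(a,g)): drop {holding(a)}, keep {clear(f), on(f,e)}, require {clear(a), handempty, on(a,g)}
    → {clear(a), clear(f), handempty, on(a,g), on(f,e)}

== RESULT ==
["clear(a)", "clear(f)", "handempty", "on(a,g)", "on(f,e)"]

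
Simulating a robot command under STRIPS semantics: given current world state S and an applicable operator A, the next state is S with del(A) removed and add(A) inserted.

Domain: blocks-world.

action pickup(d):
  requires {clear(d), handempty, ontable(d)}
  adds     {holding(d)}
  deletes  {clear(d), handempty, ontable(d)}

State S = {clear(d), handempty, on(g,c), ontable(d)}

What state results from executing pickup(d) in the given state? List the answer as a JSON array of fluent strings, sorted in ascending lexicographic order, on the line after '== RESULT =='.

Progress:
  pre ⊆ S: {clear(d), handempty, ontable(d)} ⊆ S  — applicable
  S \ del = {on(g,c)}
  ∪ add   = {holding(d), on(g,c)}

== RESULT ==
["holding(d)", "on(g,c)"]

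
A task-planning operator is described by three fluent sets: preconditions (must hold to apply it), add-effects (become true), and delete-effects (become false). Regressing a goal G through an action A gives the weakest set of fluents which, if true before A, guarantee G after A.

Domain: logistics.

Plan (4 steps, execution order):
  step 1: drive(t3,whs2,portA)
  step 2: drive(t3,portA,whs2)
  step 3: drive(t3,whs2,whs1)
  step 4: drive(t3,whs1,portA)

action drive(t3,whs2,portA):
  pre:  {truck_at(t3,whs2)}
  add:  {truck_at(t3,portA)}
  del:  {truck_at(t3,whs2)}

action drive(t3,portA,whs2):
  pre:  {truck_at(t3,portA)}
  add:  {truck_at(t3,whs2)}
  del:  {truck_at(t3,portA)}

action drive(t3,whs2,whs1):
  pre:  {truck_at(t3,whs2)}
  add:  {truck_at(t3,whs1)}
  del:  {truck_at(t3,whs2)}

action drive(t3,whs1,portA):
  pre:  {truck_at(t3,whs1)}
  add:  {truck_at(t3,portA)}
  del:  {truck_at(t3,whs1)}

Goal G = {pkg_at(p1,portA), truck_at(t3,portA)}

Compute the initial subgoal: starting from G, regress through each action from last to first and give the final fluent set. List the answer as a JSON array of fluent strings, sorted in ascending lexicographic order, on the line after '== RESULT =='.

Regress step by step:
  through step 4 (drive(t3,whs1,portA)): drop {truck_at(t3,portA)}, keep {pkg_at(p1,portA)}, require {truck_at(t3,whs1)}
    → {pkg_at(p1,portA), truck_at(t3,whs1)}
  through step 3 (drive(t3,whs2,whs1)): drop {truck_at(t3,whs1)}, keep {pkg_at(p1,portA)}, require {truck_at(t3,whs2)}
    → {pkg_at(p1,portA), truck_at(t3,whs2)}
  through step 2 (drive(t3,portA,whs2)): drop {truck_at(t3,whs2)}, keep {pkg_at(p1,portA)}, require {truck_at(t3,portA)}
    → {pkg_at(p1,portA), truck_at(t3,portA)}
  through step 1 (drive(t3,whs2,portA)): drop {truck_at(t3,portA)}, keep {pkg_at(p1,portA)}, require {truck_at(t3,whs2)}
    → {pkg_at(p1,portA), truck_at(t3,whs2)}

== RESULT ==
["pkg_at(p1,portA)", "truck_at(t3,whs2)"]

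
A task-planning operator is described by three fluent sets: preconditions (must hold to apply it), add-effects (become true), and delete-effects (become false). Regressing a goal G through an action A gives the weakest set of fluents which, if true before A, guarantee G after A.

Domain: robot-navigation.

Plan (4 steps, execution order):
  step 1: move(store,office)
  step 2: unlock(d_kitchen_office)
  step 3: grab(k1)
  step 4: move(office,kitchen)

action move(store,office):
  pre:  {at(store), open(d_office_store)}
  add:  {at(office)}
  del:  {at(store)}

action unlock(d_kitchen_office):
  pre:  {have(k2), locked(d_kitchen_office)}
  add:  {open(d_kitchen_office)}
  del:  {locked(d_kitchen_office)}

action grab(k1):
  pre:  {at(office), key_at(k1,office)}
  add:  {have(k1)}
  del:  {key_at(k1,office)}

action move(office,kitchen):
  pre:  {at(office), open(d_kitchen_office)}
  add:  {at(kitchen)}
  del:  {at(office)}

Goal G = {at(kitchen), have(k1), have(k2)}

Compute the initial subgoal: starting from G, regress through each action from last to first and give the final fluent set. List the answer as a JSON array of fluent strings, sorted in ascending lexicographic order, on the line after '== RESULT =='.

Work backward from the goal:
  through step 4 (move(office,kitchen)): drop {at(kitchen)}, keep {have(k1), have(k2)}, require {at(office), open(d_kitchen_office)}
    → {at(office), have(k1), have(k2), open(d_kitchen_office)}
  through step 3 (grab(k1)): drop {have(k1)}, keep {at(office), have(k2), open(d_kitchen_office)}, require {at(office), key_at(k1,office)}
    → {at(office), have(k2), key_at(k1,office), open(d_kitchen_office)}
  through step 2 (unlock(d_kitchen_office)): drop {open(d_kitchen_office)}, keep {at(office), have(k2), key_at(k1,office)}, require {have(k2), locked(d_kitchen_office)}
    → {at(office), have(k2), key_at(k1,office), locked(d_kitchen_office)}
  through step 1 (move(store,office)): drop {at(office)}, keep {have(k2), key_at(k1,office), locked(d_kitchen_office)}, require {at(store), open(d_office_store)}
    → {at(store), have(k2), key_at(k1,office), locked(d_kitchen_office), open(d_office_store)}

== RESULT ==
["at(store)", "have(k2)", "key_at(k1,office)", "locked(d_kitchen_office)", "open(d_office_store)"]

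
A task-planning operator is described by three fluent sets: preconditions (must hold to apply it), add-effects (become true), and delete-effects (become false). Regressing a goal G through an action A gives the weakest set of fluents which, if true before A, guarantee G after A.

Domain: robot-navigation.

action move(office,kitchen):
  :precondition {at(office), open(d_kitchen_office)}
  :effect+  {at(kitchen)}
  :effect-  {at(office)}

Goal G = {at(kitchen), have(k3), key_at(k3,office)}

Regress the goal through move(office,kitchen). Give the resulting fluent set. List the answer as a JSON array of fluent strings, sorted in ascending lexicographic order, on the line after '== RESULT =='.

Regress:
  G ∩ del = {}  (empty — regression defined)
  G \ add = {at(kitchen), have(k3), key_at(k3,office)} \ {at(kitchen)} = {have(k3), key_at(k3,office)}
  ∪ pre   = {have(k3), key_at(k3,office)} ∪ {at(office), open(d_kitchen_office)}
          = {at(office), have(k3), key_at(k3,office), open(d_kitchen_office)}

== RESULT ==
["at(office)", "have(k3)", "key_at(k3,office)", "open(d_kitchen_office)"]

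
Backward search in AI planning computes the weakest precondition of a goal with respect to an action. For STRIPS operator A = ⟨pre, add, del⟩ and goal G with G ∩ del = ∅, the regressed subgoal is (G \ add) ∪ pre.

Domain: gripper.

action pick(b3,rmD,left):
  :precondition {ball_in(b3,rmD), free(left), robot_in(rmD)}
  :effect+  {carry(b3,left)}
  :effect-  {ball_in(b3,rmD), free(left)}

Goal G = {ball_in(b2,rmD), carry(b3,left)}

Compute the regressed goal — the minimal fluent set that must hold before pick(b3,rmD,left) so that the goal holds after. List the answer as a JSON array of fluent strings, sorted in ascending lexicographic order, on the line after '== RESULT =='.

Regress:
  G ∩ del = {}  (empty — regression defined)
  G \ add = {ball_in(b2,rmD), carry(b3,left)} \ {carry(b3,left)} = {ball_in(b2,rmD)}
  ∪ pre   = {ball_in(b2,rmD)} ∪ {ball_in(b3,rmD), free(left), robot_in(rmD)}
          = {ball_in(b2,rmD), ball_in(b3,rmD), free(left), robot_in(rmD)}

== RESULT ==
["ball_in(b2,rmD)", "ball_in(b3,rmD)", "free(left)", "robot_in(rmD)"]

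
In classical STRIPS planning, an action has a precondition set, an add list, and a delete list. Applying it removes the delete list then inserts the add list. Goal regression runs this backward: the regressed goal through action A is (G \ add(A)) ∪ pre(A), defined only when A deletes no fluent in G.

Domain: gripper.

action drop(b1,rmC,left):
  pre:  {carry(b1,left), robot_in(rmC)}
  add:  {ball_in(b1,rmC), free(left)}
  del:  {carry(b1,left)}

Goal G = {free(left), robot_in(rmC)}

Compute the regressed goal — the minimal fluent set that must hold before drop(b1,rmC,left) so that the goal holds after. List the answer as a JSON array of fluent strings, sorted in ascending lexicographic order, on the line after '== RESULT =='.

Regress:
  G ∩ del = {}  (empty — regression defined)
  G \ add = {free(left), robot_in(rmC)} \ {ball_in(b1,rmC), free(left)} = {robot_in(rmC)}
  ∪ pre   = {robot_in(rmC)} ∪ {carry(b1,left), robot_in(rmC)}
          = {carry(b1,left), robot_in(rmC)}

== RESULT ==
["carry(b1,left)", "robot_in(rmC)"]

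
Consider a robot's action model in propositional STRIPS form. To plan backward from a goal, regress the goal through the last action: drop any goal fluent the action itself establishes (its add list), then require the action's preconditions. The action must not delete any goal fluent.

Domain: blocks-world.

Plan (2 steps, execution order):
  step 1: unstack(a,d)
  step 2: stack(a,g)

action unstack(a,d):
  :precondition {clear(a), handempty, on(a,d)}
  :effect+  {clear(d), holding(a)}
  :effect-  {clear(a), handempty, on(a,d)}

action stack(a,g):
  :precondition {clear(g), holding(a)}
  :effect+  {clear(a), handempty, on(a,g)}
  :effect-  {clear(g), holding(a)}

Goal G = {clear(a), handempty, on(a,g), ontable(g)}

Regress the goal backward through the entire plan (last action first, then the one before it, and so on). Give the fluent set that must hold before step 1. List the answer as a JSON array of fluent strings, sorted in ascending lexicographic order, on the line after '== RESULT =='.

Regress step by step:
  through step 2 (stack(a,g)): drop {clear(a), handempty, on(a,g)}, keep {ontable(g)}, require {clear(g), holding(a)}
    → {clear(g), holding(a), ontable(g)}
  through step 1 (unstack(a,d)): drop {holding(a)}, keep {clear(g), ontable(g)}, require {clear(a), handempty, on(a,d)}
    → {clear(a), clear(g), handempty, on(a,d), ontable(g)}

== RESULT ==
["clear(a)", "clear(g)", "handempty", "on(a,d)", "ontable(g)"]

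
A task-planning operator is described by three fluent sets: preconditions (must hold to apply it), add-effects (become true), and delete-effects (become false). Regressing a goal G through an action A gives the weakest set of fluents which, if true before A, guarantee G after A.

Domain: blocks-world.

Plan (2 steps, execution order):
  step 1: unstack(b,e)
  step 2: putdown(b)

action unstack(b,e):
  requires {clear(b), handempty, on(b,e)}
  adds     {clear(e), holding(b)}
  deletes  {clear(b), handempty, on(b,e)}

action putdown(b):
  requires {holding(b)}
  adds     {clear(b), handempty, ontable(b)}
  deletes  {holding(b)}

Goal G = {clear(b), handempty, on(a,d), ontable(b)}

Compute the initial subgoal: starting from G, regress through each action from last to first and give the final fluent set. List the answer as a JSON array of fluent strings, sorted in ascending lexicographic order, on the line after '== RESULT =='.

Regress step by step:
  through step 2 (putdown(b)): drop {clear(b), handempty, ontable(b)}, keep {on(a,d)}, require {holding(b)}
    → {holding(b), on(a,d)}
  through step 1 (unstack(b,e)): drop {holding(b)}, keep {on(a,d)}, require {clear(b), handempty, on(b,e)}
    → {clear(b), handempty, on(a,d), on(b,e)}

== RESULT ==
["clear(b)", "handempty", "on(a,d)", "on(b,e)"]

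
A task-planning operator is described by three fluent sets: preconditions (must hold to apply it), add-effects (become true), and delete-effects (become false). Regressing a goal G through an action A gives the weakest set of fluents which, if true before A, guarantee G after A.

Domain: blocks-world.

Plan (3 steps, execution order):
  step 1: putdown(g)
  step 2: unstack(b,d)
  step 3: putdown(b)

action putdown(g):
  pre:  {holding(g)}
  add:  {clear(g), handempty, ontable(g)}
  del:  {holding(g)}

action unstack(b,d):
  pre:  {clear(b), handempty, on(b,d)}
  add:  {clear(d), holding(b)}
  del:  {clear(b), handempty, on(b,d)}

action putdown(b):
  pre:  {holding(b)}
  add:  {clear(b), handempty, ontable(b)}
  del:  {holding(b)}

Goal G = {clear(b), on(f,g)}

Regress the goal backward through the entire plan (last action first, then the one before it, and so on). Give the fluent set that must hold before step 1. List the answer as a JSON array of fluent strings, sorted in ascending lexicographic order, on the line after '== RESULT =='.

Regress step by step:
  through step 3 (putdown(b)): drop {clear(b)}, keep {on(f,g)}, require {holding(b)}
    → {holding(b), on(f,g)}
  through step 2 (unstack(b,d)): drop {holding(b)}, keep {on(f,g)}, require {clear(b), handempty, on(b,d)}
    → {clear(b), handempty, on(b,d), on(f,g)}
  through step 1 (putdown(g)): drop {handempty}, keep {clear(b), on(b,d), on(f,g)}, require {holding(g)}
    → {clear(b), holding(g), on(b,d), on(f,g)}

== RESULT ==
["clear(b)", "holding(g)", "on(b,d)", "on(f,g)"]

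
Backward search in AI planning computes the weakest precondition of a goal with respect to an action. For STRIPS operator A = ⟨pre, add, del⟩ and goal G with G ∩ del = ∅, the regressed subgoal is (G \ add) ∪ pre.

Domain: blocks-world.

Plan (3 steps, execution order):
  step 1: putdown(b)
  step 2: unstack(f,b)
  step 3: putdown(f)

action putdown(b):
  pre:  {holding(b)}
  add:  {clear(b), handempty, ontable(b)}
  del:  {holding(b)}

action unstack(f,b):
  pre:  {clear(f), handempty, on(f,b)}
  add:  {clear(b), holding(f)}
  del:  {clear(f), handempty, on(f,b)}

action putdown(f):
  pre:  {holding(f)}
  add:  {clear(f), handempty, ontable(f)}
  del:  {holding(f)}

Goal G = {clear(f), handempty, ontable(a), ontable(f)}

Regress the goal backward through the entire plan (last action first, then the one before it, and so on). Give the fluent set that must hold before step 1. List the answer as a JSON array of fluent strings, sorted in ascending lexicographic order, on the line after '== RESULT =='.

Regress step by step:
  through step 3 (putdown(f)): drop {clear(f), handempty, ontable(f)}, keep {ontable(a)}, require {holding(f)}
    → {holding(f), ontable(a)}
  through step 2 (unstack(f,b)): drop {holding(f)}, keep {ontable(a)}, require {clear(f), handempty, on(f,b)}
    → {clear(f), handempty, on(f,b), ontable(a)}
  through step 1 (putdown(b)): drop {handempty}, keep {clear(f), on(f,b), ontable(a)}, require {holding(b)}
    → {clear(f), holding(b), on(f,b), ontable(a)}

== RESULT ==
["clear(f)", "holding(b)", "on(f,b)", "ontable(a)"]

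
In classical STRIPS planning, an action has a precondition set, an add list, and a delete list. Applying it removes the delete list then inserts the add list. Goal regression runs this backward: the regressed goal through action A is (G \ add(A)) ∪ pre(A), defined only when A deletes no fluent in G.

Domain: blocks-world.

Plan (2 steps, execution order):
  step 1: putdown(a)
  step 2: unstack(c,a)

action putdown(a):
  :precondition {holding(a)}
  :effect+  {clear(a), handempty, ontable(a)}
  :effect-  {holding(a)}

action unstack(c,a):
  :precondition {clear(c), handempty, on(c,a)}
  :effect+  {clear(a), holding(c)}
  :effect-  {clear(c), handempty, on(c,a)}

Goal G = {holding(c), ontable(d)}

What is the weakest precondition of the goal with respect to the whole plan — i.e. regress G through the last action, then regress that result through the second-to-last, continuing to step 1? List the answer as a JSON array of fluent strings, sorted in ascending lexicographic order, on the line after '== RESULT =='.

Work backward from the goal:
  through step 2 (unstack(c,a)): drop {holding(c)}, keep {ontable(d)}, require {clear(c), handempty, on(c,a)}
    → {clear(c), handempty, on(c,a), ontable(d)}
  through step 1 (putdown(a)): drop {handempty}, keep {clear(c), on(c,a), ontable(d)}, require {holding(a)}
    → {clear(c), holding(a), on(c,a), ontable(d)}

== RESULT ==
["clear(c)", "holding(a)", "on(c,a)", "ontable(d)"]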